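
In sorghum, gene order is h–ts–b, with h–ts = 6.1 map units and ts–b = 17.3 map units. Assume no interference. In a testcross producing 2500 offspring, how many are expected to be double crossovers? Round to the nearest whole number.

26

Map distances give recombination frequencies of 0.061 and 0.173 for the two intervals.
With no interference, expected double-crossover frequency = 0.061 × 0.173 = 0.01055.
Expected number = 0.01055 × 2500 = 26.38 ≈ 26.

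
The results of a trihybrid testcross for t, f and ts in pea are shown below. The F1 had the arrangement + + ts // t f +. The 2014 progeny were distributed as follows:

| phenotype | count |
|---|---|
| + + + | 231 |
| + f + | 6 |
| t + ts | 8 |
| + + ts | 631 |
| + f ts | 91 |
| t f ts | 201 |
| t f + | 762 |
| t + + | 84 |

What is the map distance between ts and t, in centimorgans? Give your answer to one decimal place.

The two rarest classes, t + ts and + f +, are the double crossovers. Comparing them with the parentals, only the t allele has switched, so t is the middle locus and the order is f – t – ts.
Crossovers in the t–ts interval produce the single-crossover classes + + + and t f ts (231 + 201 = 432) plus the double crossovers (14).
RF(t–ts) = (432 + 14) / 2014 = 446/2014 = 0.2214 → 22.1 centimorgans.

22.1 centimorgans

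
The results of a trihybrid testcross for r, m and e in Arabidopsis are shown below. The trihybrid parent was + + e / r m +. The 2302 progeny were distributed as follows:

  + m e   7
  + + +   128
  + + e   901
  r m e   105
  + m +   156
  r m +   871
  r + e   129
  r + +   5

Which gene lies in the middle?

m

The two rarest classes, + m e and r + +, are the double crossovers. Comparing them with the parentals, only the m allele has switched, so m is the middle locus and the order is r – m – e.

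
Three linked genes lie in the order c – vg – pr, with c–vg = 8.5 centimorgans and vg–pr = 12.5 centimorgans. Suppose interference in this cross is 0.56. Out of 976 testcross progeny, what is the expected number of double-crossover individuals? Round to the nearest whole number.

5

Map distances give recombination frequencies of 0.085 and 0.125 for the two intervals.
With interference 0.56 (so coincidence = 0.44), expected double-crossover frequency = 0.085 × 0.125 × 0.44 = 0.00467.
Expected number = 0.00467 × 976 = 4.56 ≈ 5.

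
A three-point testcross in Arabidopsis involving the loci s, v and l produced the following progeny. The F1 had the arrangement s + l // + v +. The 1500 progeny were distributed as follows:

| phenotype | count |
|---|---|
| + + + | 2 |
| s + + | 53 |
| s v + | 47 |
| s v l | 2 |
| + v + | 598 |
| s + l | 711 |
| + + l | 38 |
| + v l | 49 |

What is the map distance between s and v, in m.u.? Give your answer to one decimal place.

The two rarest classes, s v l and + + +, are the double crossovers. Comparing them with the parentals, only the v allele has switched, so v is the middle locus and the order is s – v – l.
Crossovers in the s–v interval produce the single-crossover classes + + l and s v + (38 + 47 = 85) plus the double crossovers (4).
RF(s–v) = (85 + 4) / 1500 = 89/1500 = 0.0593 → 5.9 m.u.

5.9 m.u.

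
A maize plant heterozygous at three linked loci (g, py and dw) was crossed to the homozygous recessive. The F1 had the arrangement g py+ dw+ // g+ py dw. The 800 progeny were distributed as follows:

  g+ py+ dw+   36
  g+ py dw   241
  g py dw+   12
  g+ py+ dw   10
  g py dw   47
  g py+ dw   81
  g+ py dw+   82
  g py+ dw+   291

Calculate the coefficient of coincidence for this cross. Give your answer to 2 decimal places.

0.91

The two rarest classes, g py dw+ and g+ py+ dw, are the double crossovers. Comparing them with the parentals, only the py allele has switched, so py is the middle locus and the order is g – py – dw.
g–py: (83 + 22)/800 = 0.1313; py–dw: (163 + 22)/800 = 0.2313.
Expected DCO frequency = 0.1313 × 0.2313 ≈ 0.03037; observed = 22/800 ≈ 0.02750.
Coefficient of coincidence = 0.02750/0.03037 ≈ 0.91.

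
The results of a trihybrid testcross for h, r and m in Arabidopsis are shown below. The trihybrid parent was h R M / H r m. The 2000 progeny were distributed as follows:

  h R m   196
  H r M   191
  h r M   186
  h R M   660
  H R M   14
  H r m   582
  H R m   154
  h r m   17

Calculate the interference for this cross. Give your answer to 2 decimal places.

The two rarest classes, H R M and h r m, are the double crossovers. Comparing them with the parentals, only the h allele has switched, so h is the middle locus and the order is r – h – m.
r–h: (340 + 31)/2000 = 0.1855; h–m: (387 + 31)/2000 = 0.2090.
Expected DCO frequency = 0.1855 × 0.2090 ≈ 0.03877; observed = 31/2000 ≈ 0.01550.
Coefficient of coincidence = 0.01550/0.03877 ≈ 0.40; interference = 1 − 0.40 = 0.60.

0.60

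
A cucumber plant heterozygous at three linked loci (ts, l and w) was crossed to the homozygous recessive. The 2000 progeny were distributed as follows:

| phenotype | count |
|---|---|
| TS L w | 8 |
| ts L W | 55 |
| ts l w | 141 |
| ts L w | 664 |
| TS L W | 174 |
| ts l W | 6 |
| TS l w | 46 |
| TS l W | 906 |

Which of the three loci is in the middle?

ts

The two most frequent reciprocal classes, TS l W and ts L w, are the parental types, so the F1 was TS l W / ts L w.
The two rarest classes, ts l W and TS L w, are the double crossovers. Comparing them with the parentals, only the ts allele has switched, so ts is the middle locus and the order is w – ts – l.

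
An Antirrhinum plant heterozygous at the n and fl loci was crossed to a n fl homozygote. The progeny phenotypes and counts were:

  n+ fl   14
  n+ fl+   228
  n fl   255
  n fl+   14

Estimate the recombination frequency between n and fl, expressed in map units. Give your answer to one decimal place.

The two most frequent classes, n+ fl+ (228) and n fl (255), are the parental types, so the F1 was n+ fl+ / n fl.
The recombinant classes are n+ fl and n fl+: 14 + 14 = 28.
Recombination frequency = 28/511 = 0.0548 ≈ 5.5%, i.e. 5.5 map units.

5.5 map units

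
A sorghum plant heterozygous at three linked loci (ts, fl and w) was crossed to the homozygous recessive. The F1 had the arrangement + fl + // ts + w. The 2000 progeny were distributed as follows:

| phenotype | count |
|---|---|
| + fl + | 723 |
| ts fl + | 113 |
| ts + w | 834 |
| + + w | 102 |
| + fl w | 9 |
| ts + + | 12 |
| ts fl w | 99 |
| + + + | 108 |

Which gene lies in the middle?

w

The two rarest classes, + fl w and ts + +, are the double crossovers. Comparing them with the parentals, only the w allele has switched, so w is the middle locus and the order is fl – w – ts.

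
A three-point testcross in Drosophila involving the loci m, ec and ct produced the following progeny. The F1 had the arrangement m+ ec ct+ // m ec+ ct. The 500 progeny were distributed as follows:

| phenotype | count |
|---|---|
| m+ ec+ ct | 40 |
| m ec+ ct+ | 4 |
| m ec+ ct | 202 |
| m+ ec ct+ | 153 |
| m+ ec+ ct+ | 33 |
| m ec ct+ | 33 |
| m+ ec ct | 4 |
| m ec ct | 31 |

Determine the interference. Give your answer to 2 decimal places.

The two rarest classes, m+ ec ct and m ec+ ct+, are the double crossovers. Comparing them with the parentals, only the ct allele has switched, so ct is the middle locus and the order is ec – ct – m.
ec–ct: (64 + 8)/500 = 0.1440; ct–m: (73 + 8)/500 = 0.1620.
Expected DCO frequency = 0.1440 × 0.1620 ≈ 0.02333; observed = 8/500 ≈ 0.01600.
Coefficient of coincidence = 0.01600/0.02333 ≈ 0.69; interference = 1 − 0.69 = 0.31.

0.31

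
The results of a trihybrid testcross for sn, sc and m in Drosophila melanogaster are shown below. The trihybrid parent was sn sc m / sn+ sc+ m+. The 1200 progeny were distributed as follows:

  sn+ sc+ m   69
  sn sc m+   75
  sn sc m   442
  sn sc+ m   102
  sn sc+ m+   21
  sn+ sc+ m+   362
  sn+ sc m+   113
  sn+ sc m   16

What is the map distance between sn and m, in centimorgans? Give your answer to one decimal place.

15.1 centimorgans

The two rarest classes, sn+ sc m and sn sc+ m+, are the double crossovers. Comparing them with the parentals, only the sn allele has switched, so sn is the middle locus and the order is m – sn – sc.
Crossovers in the m–sn interval produce the single-crossover classes sn sc m+ and sn+ sc+ m (75 + 69 = 144) plus the double crossovers (37).
RF(m–sn) = (144 + 37) / 1200 = 181/1200 = 0.1508 → 15.1 centimorgans.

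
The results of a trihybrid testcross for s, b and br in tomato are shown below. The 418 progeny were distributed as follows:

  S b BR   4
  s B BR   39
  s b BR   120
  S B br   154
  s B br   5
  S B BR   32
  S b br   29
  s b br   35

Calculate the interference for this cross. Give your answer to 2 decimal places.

The two most frequent reciprocal classes, s b BR and S B br, are the parental types, so the F1 was s b BR / S B br.
The two rarest classes, S b BR and s B br, are the double crossovers. Comparing them with the parentals, only the s allele has switched, so s is the middle locus and the order is b – s – br.
b–s: (68 + 9)/418 = 0.1842; s–br: (67 + 9)/418 = 0.1818.
Expected DCO frequency = 0.1842 × 0.1818 ≈ 0.03349; observed = 9/418 ≈ 0.02153.
Coefficient of coincidence = 0.02153/0.03349 ≈ 0.64; interference = 1 − 0.64 = 0.36.

0.36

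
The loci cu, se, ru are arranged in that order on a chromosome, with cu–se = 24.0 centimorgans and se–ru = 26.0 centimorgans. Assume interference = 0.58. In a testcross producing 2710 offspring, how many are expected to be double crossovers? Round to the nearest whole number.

Map distances give recombination frequencies of 0.240 and 0.260 for the two intervals.
With interference 0.58 (so coincidence = 0.42), expected double-crossover frequency = 0.240 × 0.260 × 0.42 = 0.02621.
Expected number = 0.02621 × 2710 = 71.02 ≈ 71.

71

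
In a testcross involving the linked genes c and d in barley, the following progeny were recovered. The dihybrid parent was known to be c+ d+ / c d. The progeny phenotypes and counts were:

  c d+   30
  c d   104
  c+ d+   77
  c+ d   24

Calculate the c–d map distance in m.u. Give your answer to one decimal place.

23.0 m.u.

The recombinant classes are c+ d and c d+: 24 + 30 = 54.
Recombination frequency = 54/235 = 0.2298 ≈ 23.0%, i.e. 23.0 m.u.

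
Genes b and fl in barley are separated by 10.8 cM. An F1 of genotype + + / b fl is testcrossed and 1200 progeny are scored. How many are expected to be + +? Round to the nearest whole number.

535

A map distance of 10.8 cM corresponds to a recombination frequency of 0.108.
The F1 is + + / b fl, so + + is a parental gamete class with expected frequency (1 − r)/2 = 0.892/2 = 0.4460.
Expected number = 0.4460 × 1200 = 535.20 ≈ 535.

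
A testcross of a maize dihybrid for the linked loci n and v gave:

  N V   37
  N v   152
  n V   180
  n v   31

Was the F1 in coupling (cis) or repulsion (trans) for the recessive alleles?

trans

The two most frequent classes are N v (152) and n V (180); these are the parental (non-recombinant) types.
So the F1 carried N v on one chromosome and n V on the other — the recessive alleles are on opposite chromosomes (trans / repulsion).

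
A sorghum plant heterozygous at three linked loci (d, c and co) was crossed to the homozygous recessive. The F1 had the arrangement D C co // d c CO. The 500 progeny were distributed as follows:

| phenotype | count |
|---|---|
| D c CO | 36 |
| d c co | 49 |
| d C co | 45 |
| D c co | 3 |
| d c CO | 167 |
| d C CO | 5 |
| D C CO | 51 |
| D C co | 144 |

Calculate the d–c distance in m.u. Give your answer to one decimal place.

17.8 m.u.

The two rarest classes, D c co and d C CO, are the double crossovers. Comparing them with the parentals, only the c allele has switched, so c is the middle locus and the order is d – c – co.
Crossovers in the d–c interval produce the single-crossover classes d C co and D c CO (45 + 36 = 81) plus the double crossovers (8).
RF(d–c) = (81 + 8) / 500 = 89/500 = 0.1780 → 17.8 m.u.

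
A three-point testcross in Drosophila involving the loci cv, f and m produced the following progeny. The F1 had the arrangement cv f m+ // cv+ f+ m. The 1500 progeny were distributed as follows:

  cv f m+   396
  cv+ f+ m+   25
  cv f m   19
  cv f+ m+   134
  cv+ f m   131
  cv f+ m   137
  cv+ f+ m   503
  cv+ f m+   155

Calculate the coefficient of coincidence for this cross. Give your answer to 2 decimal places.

0.64

The two rarest classes, cv f m and cv+ f+ m+, are the double crossovers. Comparing them with the parentals, only the m allele has switched, so m is the middle locus and the order is cv – m – f.
cv–m: (292 + 44)/1500 = 0.2240; m–f: (265 + 44)/1500 = 0.2060.
Expected DCO frequency = 0.2240 × 0.2060 ≈ 0.04614; observed = 44/1500 ≈ 0.02933.
Coefficient of coincidence = 0.02933/0.04614 ≈ 0.64.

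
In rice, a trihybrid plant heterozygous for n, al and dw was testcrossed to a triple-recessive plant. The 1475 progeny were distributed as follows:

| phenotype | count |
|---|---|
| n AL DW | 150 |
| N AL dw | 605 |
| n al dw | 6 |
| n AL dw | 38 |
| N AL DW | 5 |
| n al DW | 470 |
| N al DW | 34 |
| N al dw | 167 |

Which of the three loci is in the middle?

dw

The two most frequent reciprocal classes, n al DW and N AL dw, are the parental types, so the F1 was n al DW / N AL dw.
The two rarest classes, n al dw and N AL DW, are the double crossovers. Comparing them with the parentals, only the dw allele has switched, so dw is the middle locus and the order is n – dw – al.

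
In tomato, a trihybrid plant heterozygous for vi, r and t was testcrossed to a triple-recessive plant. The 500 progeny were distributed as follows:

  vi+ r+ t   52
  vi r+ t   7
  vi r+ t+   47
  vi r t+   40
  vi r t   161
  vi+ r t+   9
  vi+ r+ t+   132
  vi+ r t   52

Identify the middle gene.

The two most frequent reciprocal classes, vi+ r+ t+ and vi r t, are the parental types, so the F1 was vi+ r+ t+ / vi r t.
The two rarest classes, vi+ r t+ and vi r+ t, are the double crossovers. Comparing them with the parentals, only the r allele has switched, so r is the middle locus and the order is t – r – vi.

r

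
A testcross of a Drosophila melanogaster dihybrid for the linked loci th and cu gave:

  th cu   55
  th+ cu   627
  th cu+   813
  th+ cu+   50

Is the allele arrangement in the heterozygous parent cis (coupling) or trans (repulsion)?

The two most frequent classes are th+ cu (627) and th cu+ (813); these are the parental (non-recombinant) types.
So the F1 carried th+ cu on one chromosome and th cu+ on the other — the recessive alleles are on opposite chromosomes (trans / repulsion).

trans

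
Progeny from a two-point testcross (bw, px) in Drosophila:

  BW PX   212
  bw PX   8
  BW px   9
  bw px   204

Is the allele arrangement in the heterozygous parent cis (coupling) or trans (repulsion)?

The two most frequent classes are BW PX (212) and bw px (204); these are the parental (non-recombinant) types.
So the F1 carried BW PX on one chromosome and bw px on the other — the recessive alleles are on the same chromosome (cis / coupling).

cis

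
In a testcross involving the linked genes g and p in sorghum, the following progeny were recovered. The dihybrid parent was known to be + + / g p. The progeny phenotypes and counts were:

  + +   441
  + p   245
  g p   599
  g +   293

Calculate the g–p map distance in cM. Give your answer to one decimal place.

The recombinant classes are + p and g +: 245 + 293 = 538.
Recombination frequency = 538/1578 = 0.3409 ≈ 34.1%, i.e. 34.1 cM.

34.1 cM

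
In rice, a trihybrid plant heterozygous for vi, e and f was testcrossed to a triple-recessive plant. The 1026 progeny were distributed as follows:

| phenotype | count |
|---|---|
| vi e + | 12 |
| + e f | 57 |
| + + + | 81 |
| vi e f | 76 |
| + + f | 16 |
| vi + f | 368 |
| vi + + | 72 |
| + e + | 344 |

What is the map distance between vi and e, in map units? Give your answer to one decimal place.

18.0 map units

The two most frequent reciprocal classes, vi + f and + e +, are the parental types, so the F1 was vi + f / + e +.
The two rarest classes, + + f and vi e +, are the double crossovers. Comparing them with the parentals, only the vi allele has switched, so vi is the middle locus and the order is f – vi – e.
Crossovers in the vi–e interval produce the single-crossover classes vi e f and + + + (76 + 81 = 157) plus the double crossovers (28).
RF(vi–e) = (157 + 28) / 1026 = 185/1026 = 0.1803 → 18.0 map units.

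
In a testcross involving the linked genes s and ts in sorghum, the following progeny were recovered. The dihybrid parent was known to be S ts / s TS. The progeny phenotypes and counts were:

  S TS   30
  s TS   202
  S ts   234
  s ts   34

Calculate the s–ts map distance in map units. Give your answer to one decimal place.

12.8 map units

The recombinant classes are S TS and s ts: 30 + 34 = 64.
Recombination frequency = 64/500 = 0.1280 ≈ 12.8%, i.e. 12.8 map units.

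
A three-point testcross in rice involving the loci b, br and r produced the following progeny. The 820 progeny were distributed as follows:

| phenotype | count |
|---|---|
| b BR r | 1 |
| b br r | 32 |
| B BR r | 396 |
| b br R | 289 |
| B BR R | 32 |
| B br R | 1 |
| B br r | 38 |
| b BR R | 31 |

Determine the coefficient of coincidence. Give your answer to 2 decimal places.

0.35

The two most frequent reciprocal classes, b br R and B BR r, are the parental types, so the F1 was b br R / B BR r.
The two rarest classes, B br R and b BR r, are the double crossovers. Comparing them with the parentals, only the b allele has switched, so b is the middle locus and the order is r – b – br.
r–b: (64 + 2)/820 = 0.0805; b–br: (69 + 2)/820 = 0.0866.
Expected DCO frequency = 0.0805 × 0.0866 ≈ 0.00697; observed = 2/820 ≈ 0.00244.
Coefficient of coincidence = 0.00244/0.00697 ≈ 0.35.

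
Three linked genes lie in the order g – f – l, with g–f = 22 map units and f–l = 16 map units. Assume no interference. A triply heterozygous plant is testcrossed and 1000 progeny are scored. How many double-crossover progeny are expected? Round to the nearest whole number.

Map distances give recombination frequencies of 0.220 and 0.160 for the two intervals.
With no interference, expected double-crossover frequency = 0.220 × 0.160 = 0.03520.
Expected number = 0.03520 × 1000 = 35.20 ≈ 35.

35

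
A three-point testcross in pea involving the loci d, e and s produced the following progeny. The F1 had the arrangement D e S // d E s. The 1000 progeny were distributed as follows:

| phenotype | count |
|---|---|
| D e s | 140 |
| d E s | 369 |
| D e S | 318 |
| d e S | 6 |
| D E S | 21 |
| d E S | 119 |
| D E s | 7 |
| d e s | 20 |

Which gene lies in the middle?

The two rarest classes, d e S and D E s, are the double crossovers. Comparing them with the parentals, only the d allele has switched, so d is the middle locus and the order is s – d – e.

d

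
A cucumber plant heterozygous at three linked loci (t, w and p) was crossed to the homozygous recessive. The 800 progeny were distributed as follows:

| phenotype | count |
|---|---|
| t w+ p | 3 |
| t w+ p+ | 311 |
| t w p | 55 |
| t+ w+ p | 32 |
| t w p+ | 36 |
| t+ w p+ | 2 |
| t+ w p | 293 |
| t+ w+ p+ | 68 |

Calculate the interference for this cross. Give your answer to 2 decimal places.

0.57

The two most frequent reciprocal classes, t+ w p and t w+ p+, are the parental types, so the F1 was t+ w p / t w+ p+.
The two rarest classes, t+ w p+ and t w+ p, are the double crossovers. Comparing them with the parentals, only the p allele has switched, so p is the middle locus and the order is w – p – t.
w–p: (68 + 5)/800 = 0.0912; p–t: (123 + 5)/800 = 0.1600.
Expected DCO frequency = 0.0912 × 0.1600 ≈ 0.01459; observed = 5/800 ≈ 0.00625.
Coefficient of coincidence = 0.00625/0.01459 ≈ 0.43; interference = 1 − 0.43 = 0.57.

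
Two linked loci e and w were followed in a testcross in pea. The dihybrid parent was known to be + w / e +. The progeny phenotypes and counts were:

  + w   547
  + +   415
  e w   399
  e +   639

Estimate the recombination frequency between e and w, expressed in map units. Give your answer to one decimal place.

40.7 map units

The recombinant classes are + + and e w: 415 + 399 = 814.
Recombination frequency = 814/2000 = 0.4070 ≈ 40.7%, i.e. 40.7 map units.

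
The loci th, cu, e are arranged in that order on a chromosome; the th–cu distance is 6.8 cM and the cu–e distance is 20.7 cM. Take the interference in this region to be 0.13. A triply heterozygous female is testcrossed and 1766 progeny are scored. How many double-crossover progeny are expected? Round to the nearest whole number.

22

Map distances give recombination frequencies of 0.068 and 0.207 for the two intervals.
With interference 0.13 (so coincidence = 0.87), expected double-crossover frequency = 0.068 × 0.207 × 0.87 = 0.01225.
Expected number = 0.01225 × 1766 = 21.63 ≈ 22.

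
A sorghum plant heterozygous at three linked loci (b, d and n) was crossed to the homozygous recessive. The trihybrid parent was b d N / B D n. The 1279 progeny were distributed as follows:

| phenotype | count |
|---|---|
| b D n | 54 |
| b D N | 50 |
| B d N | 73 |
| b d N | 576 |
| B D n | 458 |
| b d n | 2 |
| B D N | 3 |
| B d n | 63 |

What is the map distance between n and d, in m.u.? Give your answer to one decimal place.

9.2 m.u.

The two rarest classes, b d n and B D N, are the double crossovers. Comparing them with the parentals, only the n allele has switched, so n is the middle locus and the order is d – n – b.
Crossovers in the d–n interval produce the single-crossover classes b D N and B d n (50 + 63 = 113) plus the double crossovers (5).
RF(d–n) = (113 + 5) / 1279 = 118/1279 = 0.0923 → 9.2 m.u.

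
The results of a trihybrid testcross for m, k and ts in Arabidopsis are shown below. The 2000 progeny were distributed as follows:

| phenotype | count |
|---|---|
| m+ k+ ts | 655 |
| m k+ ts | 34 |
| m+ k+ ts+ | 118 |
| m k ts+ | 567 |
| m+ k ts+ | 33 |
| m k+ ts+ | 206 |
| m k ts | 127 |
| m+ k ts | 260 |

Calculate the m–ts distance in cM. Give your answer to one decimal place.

15.6 cM

The two most frequent reciprocal classes, m k ts+ and m+ k+ ts, are the parental types, so the F1 was m k ts+ / m+ k+ ts.
The two rarest classes, m+ k ts+ and m k+ ts, are the double crossovers. Comparing them with the parentals, only the m allele has switched, so m is the middle locus and the order is k – m – ts.
Crossovers in the m–ts interval produce the single-crossover classes m k ts and m+ k+ ts+ (127 + 118 = 245) plus the double crossovers (67).
RF(m–ts) = (245 + 67) / 2000 = 312/2000 = 0.1560 → 15.6 cM.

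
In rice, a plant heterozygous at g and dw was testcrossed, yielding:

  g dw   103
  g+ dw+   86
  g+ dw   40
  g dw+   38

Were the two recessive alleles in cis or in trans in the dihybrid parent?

cis

The two most frequent classes are g+ dw+ (86) and g dw (103); these are the parental (non-recombinant) types.
So the F1 carried g+ dw+ on one chromosome and g dw on the other — the recessive alleles are on the same chromosome (cis / coupling).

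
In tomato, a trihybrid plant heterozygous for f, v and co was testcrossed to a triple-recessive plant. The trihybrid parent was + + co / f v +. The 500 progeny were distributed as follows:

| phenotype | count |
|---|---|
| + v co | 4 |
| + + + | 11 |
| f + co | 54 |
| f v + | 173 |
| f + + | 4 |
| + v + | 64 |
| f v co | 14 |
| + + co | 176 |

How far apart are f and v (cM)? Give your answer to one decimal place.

25.2 cM

The two rarest classes, + v co and f + +, are the double crossovers. Comparing them with the parentals, only the v allele has switched, so v is the middle locus and the order is co – v – f.
Crossovers in the v–f interval produce the single-crossover classes f + co and + v + (54 + 64 = 118) plus the double crossovers (8).
RF(v–f) = (118 + 8) / 500 = 126/500 = 0.2520 → 25.2 cM.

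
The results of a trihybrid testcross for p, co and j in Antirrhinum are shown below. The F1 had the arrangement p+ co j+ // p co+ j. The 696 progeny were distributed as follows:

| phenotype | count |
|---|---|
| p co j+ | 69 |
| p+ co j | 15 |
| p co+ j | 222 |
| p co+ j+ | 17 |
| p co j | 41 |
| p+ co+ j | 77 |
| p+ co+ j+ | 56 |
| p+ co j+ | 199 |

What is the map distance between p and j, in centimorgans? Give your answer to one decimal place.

25.6 centimorgans

The two rarest classes, p+ co j and p co+ j+, are the double crossovers. Comparing them with the parentals, only the j allele has switched, so j is the middle locus and the order is p – j – co.
Crossovers in the p–j interval produce the single-crossover classes p co j+ and p+ co+ j (69 + 77 = 146) plus the double crossovers (32).
RF(p–j) = (146 + 32) / 696 = 178/696 = 0.2557 → 25.6 centimorgans.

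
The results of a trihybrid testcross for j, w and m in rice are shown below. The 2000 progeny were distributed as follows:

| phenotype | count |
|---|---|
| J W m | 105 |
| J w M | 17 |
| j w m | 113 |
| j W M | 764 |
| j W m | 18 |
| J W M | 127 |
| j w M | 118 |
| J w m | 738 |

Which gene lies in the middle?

m

The two most frequent reciprocal classes, j W M and J w m, are the parental types, so the F1 was j W M / J w m.
The two rarest classes, j W m and J w M, are the double crossovers. Comparing them with the parentals, only the m allele has switched, so m is the middle locus and the order is j – m – w.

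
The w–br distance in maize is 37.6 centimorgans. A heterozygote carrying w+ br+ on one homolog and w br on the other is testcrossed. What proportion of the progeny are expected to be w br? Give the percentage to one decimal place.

31.2%

A map distance of 37.6 centimorgans corresponds to a recombination frequency of 0.376.
The F1 is w+ br+ / w br, so w br is a parental gamete class with expected frequency (1 − r)/2 = 0.624/2 = 0.3120.
That is 0.3120 = 31.2% of the progeny.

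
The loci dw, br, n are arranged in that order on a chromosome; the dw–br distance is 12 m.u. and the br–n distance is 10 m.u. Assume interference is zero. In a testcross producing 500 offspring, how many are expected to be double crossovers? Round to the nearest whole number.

Map distances give recombination frequencies of 0.120 and 0.100 for the two intervals.
With no interference, expected double-crossover frequency = 0.120 × 0.100 = 0.01200.
Expected number = 0.01200 × 500 = 6.00 ≈ 6.

6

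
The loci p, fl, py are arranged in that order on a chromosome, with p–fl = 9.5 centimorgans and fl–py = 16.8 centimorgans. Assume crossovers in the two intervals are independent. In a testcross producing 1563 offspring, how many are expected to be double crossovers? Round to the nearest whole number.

25

Map distances give recombination frequencies of 0.095 and 0.168 for the two intervals.
With no interference, expected double-crossover frequency = 0.095 × 0.168 = 0.01596.
Expected number = 0.01596 × 1563 = 24.95 ≈ 25.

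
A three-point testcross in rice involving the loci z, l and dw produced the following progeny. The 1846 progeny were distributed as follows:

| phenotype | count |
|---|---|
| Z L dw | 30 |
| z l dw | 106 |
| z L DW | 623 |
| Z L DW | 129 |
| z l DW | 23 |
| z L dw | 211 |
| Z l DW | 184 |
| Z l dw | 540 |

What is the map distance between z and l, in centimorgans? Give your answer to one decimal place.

The two most frequent reciprocal classes, z L DW and Z l dw, are the parental types, so the F1 was z L DW / Z l dw.
The two rarest classes, z l DW and Z L dw, are the double crossovers. Comparing them with the parentals, only the l allele has switched, so l is the middle locus and the order is dw – l – z.
Crossovers in the l–z interval produce the single-crossover classes Z L DW and z l dw (129 + 106 = 235) plus the double crossovers (53).
RF(l–z) = (235 + 53) / 1846 = 288/1846 = 0.1560 → 15.6 centimorgans.

15.6 centimorgans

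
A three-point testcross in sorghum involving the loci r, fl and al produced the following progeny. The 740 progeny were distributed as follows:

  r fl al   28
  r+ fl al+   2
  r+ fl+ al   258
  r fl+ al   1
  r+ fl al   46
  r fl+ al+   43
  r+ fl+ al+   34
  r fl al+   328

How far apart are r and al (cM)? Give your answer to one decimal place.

8.8 cM

The two most frequent reciprocal classes, r+ fl+ al and r fl al+, are the parental types, so the F1 was r+ fl+ al / r fl al+.
The two rarest classes, r fl+ al and r+ fl al+, are the double crossovers. Comparing them with the parentals, only the r allele has switched, so r is the middle locus and the order is al – r – fl.
Crossovers in the al–r interval produce the single-crossover classes r+ fl+ al+ and r fl al (34 + 28 = 62) plus the double crossovers (3).
RF(al–r) = (62 + 3) / 740 = 65/740 = 0.0878 → 8.8 cM.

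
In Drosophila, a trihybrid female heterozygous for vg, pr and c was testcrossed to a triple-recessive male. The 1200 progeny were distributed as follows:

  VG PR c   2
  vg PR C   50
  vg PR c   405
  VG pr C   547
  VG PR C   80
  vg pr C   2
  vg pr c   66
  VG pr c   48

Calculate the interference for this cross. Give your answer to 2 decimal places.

The two most frequent reciprocal classes, vg PR c and VG pr C, are the parental types, so the F1 was vg PR c / VG pr C.
The two rarest classes, VG PR c and vg pr C, are the double crossovers. Comparing them with the parentals, only the vg allele has switched, so vg is the middle locus and the order is c – vg – pr.
c–vg: (98 + 4)/1200 = 0.0850; vg–pr: (146 + 4)/1200 = 0.1250.
Expected DCO frequency = 0.0850 × 0.1250 ≈ 0.01063; observed = 4/1200 ≈ 0.00333.
Coefficient of coincidence = 0.00333/0.01063 ≈ 0.31; interference = 1 − 0.31 = 0.69.

0.69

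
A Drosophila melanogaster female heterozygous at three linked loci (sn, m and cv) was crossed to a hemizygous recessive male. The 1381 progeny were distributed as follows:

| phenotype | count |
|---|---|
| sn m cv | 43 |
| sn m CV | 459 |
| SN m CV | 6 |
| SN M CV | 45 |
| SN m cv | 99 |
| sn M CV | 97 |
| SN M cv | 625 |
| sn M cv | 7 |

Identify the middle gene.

sn

The two most frequent reciprocal classes, sn m CV and SN M cv, are the parental types, so the F1 was sn m CV / SN M cv.
The two rarest classes, SN m CV and sn M cv, are the double crossovers. Comparing them with the parentals, only the sn allele has switched, so sn is the middle locus and the order is m – sn – cv.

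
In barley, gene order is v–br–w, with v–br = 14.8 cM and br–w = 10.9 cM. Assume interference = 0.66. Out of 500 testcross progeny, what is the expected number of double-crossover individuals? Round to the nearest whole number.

Map distances give recombination frequencies of 0.148 and 0.109 for the two intervals.
With interference 0.66 (so coincidence = 0.34), expected double-crossover frequency = 0.148 × 0.109 × 0.34 = 0.00548.
Expected number = 0.00548 × 500 = 2.74 ≈ 3.

3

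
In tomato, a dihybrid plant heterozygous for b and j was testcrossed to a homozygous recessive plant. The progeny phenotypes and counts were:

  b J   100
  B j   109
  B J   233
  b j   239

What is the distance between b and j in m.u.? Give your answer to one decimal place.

30.7 m.u.

The two most frequent classes, B J (233) and b j (239), are the parental types, so the F1 was B J / b j.
The recombinant classes are B j and b J: 109 + 100 = 209.
Recombination frequency = 209/681 = 0.3069 ≈ 30.7%, i.e. 30.7 m.u.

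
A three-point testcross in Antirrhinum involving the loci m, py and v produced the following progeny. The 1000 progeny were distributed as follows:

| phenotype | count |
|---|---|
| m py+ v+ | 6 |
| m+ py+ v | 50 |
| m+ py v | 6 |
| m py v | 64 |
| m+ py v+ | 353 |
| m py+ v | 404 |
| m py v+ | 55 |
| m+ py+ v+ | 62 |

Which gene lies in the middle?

The two most frequent reciprocal classes, m+ py v+ and m py+ v, are the parental types, so the F1 was m+ py v+ / m py+ v.
The two rarest classes, m+ py v and m py+ v+, are the double crossovers. Comparing them with the parentals, only the v allele has switched, so v is the middle locus and the order is py – v – m.

v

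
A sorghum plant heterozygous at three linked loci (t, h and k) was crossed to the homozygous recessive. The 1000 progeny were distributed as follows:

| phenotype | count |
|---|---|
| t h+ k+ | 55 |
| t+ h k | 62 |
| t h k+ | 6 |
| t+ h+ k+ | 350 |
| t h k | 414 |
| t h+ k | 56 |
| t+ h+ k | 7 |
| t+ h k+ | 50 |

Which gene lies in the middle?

The two most frequent reciprocal classes, t+ h+ k+ and t h k, are the parental types, so the F1 was t+ h+ k+ / t h k.
The two rarest classes, t+ h+ k and t h k+, are the double crossovers. Comparing them with the parentals, only the k allele has switched, so k is the middle locus and the order is t – k – h.

k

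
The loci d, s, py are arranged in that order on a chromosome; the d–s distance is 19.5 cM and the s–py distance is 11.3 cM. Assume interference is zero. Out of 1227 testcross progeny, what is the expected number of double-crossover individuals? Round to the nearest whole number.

Map distances give recombination frequencies of 0.195 and 0.113 for the two intervals.
With no interference, expected double-crossover frequency = 0.195 × 0.113 = 0.02204.
Expected number = 0.02204 × 1227 = 27.04 ≈ 27.

27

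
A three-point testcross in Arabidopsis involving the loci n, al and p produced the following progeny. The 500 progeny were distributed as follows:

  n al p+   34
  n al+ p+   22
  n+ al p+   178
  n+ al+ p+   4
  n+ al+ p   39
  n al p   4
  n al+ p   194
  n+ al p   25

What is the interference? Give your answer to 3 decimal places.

0.102

The two most frequent reciprocal classes, n al+ p and n+ al p+, are the parental types, so the F1 was n al+ p / n+ al p+.
The two rarest classes, n al p and n+ al+ p+, are the double crossovers. Comparing them with the parentals, only the al allele has switched, so al is the middle locus and the order is p – al – n.
p–al: (47 + 8)/500 = 0.1100; al–n: (73 + 8)/500 = 0.1620.
Expected DCO frequency = 0.1100 × 0.1620 ≈ 0.01782; observed = 8/500 ≈ 0.01600.
Coefficient of coincidence = 0.01600/0.01782 ≈ 0.898; interference = 1 − 0.898 = 0.102.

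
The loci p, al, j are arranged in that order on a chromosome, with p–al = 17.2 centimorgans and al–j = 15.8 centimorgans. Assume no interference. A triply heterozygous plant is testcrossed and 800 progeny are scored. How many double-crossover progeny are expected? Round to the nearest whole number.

22

Map distances give recombination frequencies of 0.172 and 0.158 for the two intervals.
With no interference, expected double-crossover frequency = 0.172 × 0.158 = 0.02718.
Expected number = 0.02718 × 800 = 21.74 ≈ 22.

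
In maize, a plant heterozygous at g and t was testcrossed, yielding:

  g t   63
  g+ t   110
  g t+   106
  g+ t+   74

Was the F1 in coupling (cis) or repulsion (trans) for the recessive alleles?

trans

The two most frequent classes are g+ t (110) and g t+ (106); these are the parental (non-recombinant) types.
So the F1 carried g+ t on one chromosome and g t+ on the other — the recessive alleles are on opposite chromosomes (trans / repulsion).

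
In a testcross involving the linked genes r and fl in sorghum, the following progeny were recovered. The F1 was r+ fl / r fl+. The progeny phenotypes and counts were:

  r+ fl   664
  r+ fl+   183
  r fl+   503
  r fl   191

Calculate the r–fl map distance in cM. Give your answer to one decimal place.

The recombinant classes are r+ fl+ and r fl: 183 + 191 = 374.
Recombination frequency = 374/1541 = 0.2427 ≈ 24.3%, i.e. 24.3 cM.

24.3 cM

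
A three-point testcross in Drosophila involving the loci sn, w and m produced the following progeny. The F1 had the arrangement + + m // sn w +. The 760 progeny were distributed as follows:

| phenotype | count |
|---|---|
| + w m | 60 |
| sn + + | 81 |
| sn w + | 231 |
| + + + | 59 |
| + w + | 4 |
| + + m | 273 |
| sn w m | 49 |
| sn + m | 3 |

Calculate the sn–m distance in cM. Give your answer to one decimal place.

The two rarest classes, sn + m and + w +, are the double crossovers. Comparing them with the parentals, only the sn allele has switched, so sn is the middle locus and the order is m – sn – w.
Crossovers in the m–sn interval produce the single-crossover classes + + + and sn w m (59 + 49 = 108) plus the double crossovers (7).
RF(m–sn) = (108 + 7) / 760 = 115/760 = 0.1513 → 15.1 cM.

15.1 cM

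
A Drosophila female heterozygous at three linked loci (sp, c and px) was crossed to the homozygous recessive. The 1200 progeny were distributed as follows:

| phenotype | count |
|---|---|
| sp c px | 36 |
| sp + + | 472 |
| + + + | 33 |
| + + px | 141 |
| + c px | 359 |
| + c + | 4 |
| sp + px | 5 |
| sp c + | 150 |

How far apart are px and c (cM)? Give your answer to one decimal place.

25.0 cM

The two most frequent reciprocal classes, sp + + and + c px, are the parental types, so the F1 was sp + + / + c px.
The two rarest classes, sp + px and + c +, are the double crossovers. Comparing them with the parentals, only the px allele has switched, so px is the middle locus and the order is c – px – sp.
Crossovers in the c–px interval produce the single-crossover classes sp c + and + + px (150 + 141 = 291) plus the double crossovers (9).
RF(c–px) = (291 + 9) / 1200 = 300/1200 = 0.2500 → 25.0 cM.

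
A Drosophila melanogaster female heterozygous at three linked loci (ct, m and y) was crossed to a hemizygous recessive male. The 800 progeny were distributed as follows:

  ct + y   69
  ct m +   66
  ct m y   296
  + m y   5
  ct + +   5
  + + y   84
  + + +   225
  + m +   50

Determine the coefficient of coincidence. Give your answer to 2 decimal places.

0.39

The two most frequent reciprocal classes, ct m y and + + +, are the parental types, so the F1 was ct m y / + + +.
The two rarest classes, + m y and ct + +, are the double crossovers. Comparing them with the parentals, only the ct allele has switched, so ct is the middle locus and the order is m – ct – y.
m–ct: (119 + 10)/800 = 0.1613; ct–y: (150 + 10)/800 = 0.2000.
Expected DCO frequency = 0.1613 × 0.2000 ≈ 0.03226; observed = 10/800 ≈ 0.01250.
Coefficient of coincidence = 0.01250/0.03226 ≈ 0.39.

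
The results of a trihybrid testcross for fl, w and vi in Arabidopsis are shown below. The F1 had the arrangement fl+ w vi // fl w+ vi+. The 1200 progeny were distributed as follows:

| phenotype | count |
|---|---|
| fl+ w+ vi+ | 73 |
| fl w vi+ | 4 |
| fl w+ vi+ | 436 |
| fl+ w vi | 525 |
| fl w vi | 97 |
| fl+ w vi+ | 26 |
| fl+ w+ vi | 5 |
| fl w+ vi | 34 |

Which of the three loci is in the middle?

w

The two rarest classes, fl+ w+ vi and fl w vi+, are the double crossovers. Comparing them with the parentals, only the w allele has switched, so w is the middle locus and the order is vi – w – fl.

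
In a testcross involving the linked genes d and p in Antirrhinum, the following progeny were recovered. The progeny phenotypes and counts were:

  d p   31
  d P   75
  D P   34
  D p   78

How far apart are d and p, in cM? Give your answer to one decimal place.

29.8 cM

The two most frequent classes, D p (78) and d P (75), are the parental types, so the F1 was D p / d P.
The recombinant classes are D P and d p: 34 + 31 = 65.
Recombination frequency = 65/218 = 0.2982 ≈ 29.8%, i.e. 29.8 cM.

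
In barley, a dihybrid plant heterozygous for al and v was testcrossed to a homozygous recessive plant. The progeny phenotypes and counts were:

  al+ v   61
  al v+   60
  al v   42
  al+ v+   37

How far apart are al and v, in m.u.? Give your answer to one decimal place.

39.5 m.u.

The two most frequent classes, al+ v (61) and al v+ (60), are the parental types, so the F1 was al+ v / al v+.
The recombinant classes are al+ v+ and al v: 37 + 42 = 79.
Recombination frequency = 79/200 = 0.3950 ≈ 39.5%, i.e. 39.5 m.u.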